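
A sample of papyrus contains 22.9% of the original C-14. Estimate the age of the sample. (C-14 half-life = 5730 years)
Age = t½ × log₂(1/ratio) = 12190 years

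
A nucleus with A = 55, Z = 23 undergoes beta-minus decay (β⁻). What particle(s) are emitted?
β⁻: electron (e⁻) + antineutrino (ν̄ₑ)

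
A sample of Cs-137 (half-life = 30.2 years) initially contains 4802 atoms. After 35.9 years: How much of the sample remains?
N = N₀(1/2)^(t/t½) = 2107 atoms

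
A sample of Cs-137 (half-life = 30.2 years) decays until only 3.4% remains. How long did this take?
t = t½ × log₂(N₀/N) = 147.3 years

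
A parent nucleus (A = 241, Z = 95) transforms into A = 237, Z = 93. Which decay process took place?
ΔA = -4, ΔZ = -2 ⇒ alpha decay (α)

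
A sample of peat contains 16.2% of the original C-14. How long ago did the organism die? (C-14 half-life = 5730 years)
Age = t½ × log₂(1/ratio) = 15050 years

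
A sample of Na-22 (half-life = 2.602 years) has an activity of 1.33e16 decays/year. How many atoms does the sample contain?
N = A/λ = 4.993e16 atoms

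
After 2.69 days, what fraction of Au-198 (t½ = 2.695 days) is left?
N/N₀ = (1/2)^(t/t½) = 0.5006 = 50.1%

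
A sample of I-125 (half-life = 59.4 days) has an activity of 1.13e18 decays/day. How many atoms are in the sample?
N = A/λ = 9.684e19 atoms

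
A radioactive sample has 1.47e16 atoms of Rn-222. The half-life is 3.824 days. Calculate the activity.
A = λN = 2.665e15 decays/day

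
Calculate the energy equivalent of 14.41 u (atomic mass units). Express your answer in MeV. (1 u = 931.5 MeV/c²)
E = mc² = 13420 MeV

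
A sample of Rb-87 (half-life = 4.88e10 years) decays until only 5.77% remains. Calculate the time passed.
t = t½ × log₂(N₀/N) = 2.008e11 years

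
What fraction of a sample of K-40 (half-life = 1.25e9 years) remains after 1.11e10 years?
N/N₀ = (1/2)^(t/t½) = 0.002123 = 0.212%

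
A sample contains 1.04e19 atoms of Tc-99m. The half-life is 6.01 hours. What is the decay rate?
A = λN = 1.199e18 decays/hour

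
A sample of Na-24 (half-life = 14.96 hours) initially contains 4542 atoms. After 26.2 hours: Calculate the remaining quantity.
N = N₀(1/2)^(t/t½) = 1349 atoms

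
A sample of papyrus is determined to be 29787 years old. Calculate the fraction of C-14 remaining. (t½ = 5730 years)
N/N₀ = (1/2)^(t/t½) = 0.02723 = 2.72%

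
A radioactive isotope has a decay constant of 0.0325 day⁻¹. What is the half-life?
t½ = ln(2)/λ = 21.33 days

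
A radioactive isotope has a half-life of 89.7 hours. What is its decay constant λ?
λ = ln(2)/t½ = 0.007727 hour⁻¹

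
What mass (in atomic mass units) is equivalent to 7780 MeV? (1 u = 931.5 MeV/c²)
m = E/c² = 8.352 u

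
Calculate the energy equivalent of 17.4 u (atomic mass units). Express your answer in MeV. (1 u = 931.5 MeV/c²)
E = mc² = 16210 MeV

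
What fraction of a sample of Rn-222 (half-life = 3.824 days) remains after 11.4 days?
N/N₀ = (1/2)^(t/t½) = 0.1266 = 12.7%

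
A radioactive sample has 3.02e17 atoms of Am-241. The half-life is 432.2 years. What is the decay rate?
A = λN = 4.843e14 decays/year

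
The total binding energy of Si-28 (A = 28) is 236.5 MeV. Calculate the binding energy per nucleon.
B.E./A = 236.5/28 = 8.446 MeV/nucleon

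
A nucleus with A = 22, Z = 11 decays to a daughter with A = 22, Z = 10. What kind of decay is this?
ΔA = 0, ΔZ = -1 ⇒ beta-plus decay (β⁺) or electron capture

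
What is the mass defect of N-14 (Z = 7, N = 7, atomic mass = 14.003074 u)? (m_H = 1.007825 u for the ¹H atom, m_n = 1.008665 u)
Δm = Z·m_H + N·m_n − M = 0.1124 u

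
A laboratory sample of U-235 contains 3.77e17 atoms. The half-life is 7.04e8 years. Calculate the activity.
A = λN = 3.712e8 decays/year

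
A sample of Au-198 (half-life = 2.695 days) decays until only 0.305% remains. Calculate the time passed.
t = t½ × log₂(N₀/N) = 22.52 days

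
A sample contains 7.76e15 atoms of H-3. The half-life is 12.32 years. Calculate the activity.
A = λN = 4.366e14 decays/year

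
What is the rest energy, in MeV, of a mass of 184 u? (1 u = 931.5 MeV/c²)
E = mc² = 1.714e5 MeV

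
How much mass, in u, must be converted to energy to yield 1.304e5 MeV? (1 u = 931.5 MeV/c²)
m = E/c² = 140 u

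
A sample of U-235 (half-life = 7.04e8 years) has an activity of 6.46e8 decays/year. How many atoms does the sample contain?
N = A/λ = 6.561e17 atoms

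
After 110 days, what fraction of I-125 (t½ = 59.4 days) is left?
N/N₀ = (1/2)^(t/t½) = 0.277 = 27.7%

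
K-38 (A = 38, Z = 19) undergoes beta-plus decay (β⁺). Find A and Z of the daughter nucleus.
Daughter: A = 38, Z = 18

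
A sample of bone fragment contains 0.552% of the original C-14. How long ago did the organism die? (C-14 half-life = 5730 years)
Age = t½ × log₂(1/ratio) = 42980 years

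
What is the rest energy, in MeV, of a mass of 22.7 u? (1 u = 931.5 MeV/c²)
E = mc² = 21150 MeV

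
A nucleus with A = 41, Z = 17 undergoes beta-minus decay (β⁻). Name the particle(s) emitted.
β⁻: electron (e⁻) + antineutrino (ν̄ₑ)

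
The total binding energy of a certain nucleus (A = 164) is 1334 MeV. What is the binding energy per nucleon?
B.E./A = 1334/164 = 8.134 MeV/nucleon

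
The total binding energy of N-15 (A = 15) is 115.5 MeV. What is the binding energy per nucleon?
B.E./A = 115.5/15 = 7.7 MeV/nucleon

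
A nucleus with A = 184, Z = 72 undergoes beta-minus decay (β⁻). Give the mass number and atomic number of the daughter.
Daughter: A = 184, Z = 73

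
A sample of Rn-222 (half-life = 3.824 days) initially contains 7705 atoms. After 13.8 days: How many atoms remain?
N = N₀(1/2)^(t/t½) = 631.6 atoms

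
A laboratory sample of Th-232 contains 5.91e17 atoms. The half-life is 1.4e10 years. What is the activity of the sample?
A = λN = 2.926e7 decays/year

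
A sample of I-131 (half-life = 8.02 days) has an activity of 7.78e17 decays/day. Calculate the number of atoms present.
N = A/λ = 9.002e18 atoms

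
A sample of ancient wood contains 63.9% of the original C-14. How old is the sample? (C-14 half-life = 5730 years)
Age = t½ × log₂(1/ratio) = 3702 years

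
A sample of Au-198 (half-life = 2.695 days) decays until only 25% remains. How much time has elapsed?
t = t½ × log₂(N₀/N) = 5.39 days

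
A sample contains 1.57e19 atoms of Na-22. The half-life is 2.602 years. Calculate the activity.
A = λN = 4.182e18 decays/year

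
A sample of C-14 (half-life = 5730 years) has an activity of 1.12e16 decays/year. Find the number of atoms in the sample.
N = A/λ = 9.259e19 atoms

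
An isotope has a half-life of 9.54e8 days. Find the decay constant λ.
λ = ln(2)/t½ = 7.266e-10 day⁻¹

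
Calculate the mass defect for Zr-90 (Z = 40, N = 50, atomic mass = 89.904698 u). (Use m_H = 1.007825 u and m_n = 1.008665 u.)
Δm = Z·m_H + N·m_n − M = 0.8416 u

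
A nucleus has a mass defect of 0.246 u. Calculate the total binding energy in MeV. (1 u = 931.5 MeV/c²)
B.E. = Δm × 931.5 = 229.1 MeV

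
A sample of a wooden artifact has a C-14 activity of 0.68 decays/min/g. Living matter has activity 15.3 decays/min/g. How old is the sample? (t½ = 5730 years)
Age = t½ × log₂(A₀/A) = 25740 years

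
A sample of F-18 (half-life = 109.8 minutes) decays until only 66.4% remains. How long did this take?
t = t½ × log₂(N₀/N) = 64.86 minutes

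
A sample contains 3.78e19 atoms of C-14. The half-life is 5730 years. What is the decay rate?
A = λN = 4.573e15 decays/year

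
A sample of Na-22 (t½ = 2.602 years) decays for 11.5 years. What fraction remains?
N/N₀ = (1/2)^(t/t½) = 0.04672 = 4.67%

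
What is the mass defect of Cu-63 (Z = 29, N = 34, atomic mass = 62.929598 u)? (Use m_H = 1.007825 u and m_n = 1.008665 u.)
Δm = Z·m_H + N·m_n − M = 0.5919 u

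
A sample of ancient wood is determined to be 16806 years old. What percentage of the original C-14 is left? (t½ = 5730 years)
N/N₀ = (1/2)^(t/t½) = 0.1309 = 13.1%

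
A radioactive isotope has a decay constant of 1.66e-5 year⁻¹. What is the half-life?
t½ = ln(2)/λ = 41760 years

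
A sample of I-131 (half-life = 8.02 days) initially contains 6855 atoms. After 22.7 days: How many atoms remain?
N = N₀(1/2)^(t/t½) = 963.8 atoms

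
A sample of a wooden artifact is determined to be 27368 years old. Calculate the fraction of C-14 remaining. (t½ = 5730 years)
N/N₀ = (1/2)^(t/t½) = 0.03649 = 3.65%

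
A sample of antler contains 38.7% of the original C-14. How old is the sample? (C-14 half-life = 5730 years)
Age = t½ × log₂(1/ratio) = 7848 years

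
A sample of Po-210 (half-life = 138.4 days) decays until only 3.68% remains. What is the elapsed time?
t = t½ × log₂(N₀/N) = 659.4 days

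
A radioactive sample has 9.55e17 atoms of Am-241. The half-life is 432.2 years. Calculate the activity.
A = λN = 1.532e15 decays/year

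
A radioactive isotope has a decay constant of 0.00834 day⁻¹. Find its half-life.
t½ = ln(2)/λ = 83.11 days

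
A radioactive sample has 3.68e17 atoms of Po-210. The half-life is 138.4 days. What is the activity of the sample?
A = λN = 1.843e15 decays/day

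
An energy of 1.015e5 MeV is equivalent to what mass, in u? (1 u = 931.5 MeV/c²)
m = E/c² = 109 u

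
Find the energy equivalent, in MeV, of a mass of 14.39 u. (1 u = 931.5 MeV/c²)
E = mc² = 13400 MeV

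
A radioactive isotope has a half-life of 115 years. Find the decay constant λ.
λ = ln(2)/t½ = 0.006027 year⁻¹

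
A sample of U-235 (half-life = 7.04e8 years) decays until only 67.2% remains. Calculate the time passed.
t = t½ × log₂(N₀/N) = 4.037e8 years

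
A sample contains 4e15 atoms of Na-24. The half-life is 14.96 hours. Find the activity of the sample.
A = λN = 1.853e14 decays/hour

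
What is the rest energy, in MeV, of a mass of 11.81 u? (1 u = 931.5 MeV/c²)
E = mc² = 11000 MeV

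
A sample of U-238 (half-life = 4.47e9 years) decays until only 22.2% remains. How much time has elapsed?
t = t½ × log₂(N₀/N) = 9.706e9 years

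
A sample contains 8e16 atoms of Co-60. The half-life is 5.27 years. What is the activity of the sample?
A = λN = 1.052e16 decays/year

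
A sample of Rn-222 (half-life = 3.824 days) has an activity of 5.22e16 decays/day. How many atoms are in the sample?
N = A/λ = 2.88e17 atoms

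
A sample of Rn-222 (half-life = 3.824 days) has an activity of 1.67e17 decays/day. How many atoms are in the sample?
N = A/λ = 9.213e17 atoms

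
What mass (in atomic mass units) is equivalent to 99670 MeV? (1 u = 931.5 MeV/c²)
m = E/c² = 107 u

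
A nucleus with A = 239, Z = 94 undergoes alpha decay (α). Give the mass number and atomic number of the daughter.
Daughter: A = 235, Z = 92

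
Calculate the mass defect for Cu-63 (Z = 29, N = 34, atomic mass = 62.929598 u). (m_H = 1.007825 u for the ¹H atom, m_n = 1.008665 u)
Δm = Z·m_H + N·m_n − M = 0.5919 u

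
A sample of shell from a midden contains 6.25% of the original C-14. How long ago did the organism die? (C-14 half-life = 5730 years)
Age = t½ × log₂(1/ratio) = 22920 years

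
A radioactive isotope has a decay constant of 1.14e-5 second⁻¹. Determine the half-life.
t½ = ln(2)/λ = 60800 seconds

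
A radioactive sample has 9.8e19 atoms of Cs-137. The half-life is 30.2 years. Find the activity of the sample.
A = λN = 2.249e18 decays/year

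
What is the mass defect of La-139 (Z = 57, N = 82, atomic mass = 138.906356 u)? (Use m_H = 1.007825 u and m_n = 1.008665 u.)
Δm = Z·m_H + N·m_n − M = 1.25 u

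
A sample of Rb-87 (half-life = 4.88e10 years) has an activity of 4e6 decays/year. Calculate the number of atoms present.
N = A/λ = 2.816e17 atoms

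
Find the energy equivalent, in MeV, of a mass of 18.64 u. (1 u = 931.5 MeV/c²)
E = mc² = 17360 MeV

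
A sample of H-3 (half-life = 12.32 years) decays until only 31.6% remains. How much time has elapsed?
t = t½ × log₂(N₀/N) = 20.48 years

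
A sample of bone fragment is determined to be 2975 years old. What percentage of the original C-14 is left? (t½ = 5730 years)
N/N₀ = (1/2)^(t/t½) = 0.6978 = 69.8%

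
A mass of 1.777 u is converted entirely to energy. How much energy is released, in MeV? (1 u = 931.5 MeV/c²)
E = mc² = 1655 MeV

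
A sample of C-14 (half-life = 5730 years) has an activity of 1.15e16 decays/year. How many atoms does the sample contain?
N = A/λ = 9.507e19 atoms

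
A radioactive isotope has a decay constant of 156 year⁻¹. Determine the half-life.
t½ = ln(2)/λ = 0.004443 years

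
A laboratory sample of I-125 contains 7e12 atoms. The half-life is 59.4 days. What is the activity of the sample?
A = λN = 8.168e10 decays/day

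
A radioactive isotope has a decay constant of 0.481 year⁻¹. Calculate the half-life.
t½ = ln(2)/λ = 1.441 years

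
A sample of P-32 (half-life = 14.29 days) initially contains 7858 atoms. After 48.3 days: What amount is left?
N = N₀(1/2)^(t/t½) = 754.8 atoms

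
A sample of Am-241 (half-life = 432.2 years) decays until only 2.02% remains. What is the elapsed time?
t = t½ × log₂(N₀/N) = 2433 years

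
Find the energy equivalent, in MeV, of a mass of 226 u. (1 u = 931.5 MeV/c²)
E = mc² = 2.105e5 MeV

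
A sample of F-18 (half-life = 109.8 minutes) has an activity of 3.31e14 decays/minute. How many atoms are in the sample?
N = A/λ = 5.243e16 atoms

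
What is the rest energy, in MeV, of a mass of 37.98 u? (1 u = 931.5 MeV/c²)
E = mc² = 35380 MeV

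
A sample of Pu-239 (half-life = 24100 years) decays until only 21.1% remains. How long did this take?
t = t½ × log₂(N₀/N) = 54100 years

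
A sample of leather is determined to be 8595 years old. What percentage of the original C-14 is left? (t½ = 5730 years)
N/N₀ = (1/2)^(t/t½) = 0.3536 = 35.4%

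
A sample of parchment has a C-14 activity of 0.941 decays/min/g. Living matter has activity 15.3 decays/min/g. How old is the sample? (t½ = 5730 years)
Age = t½ × log₂(A₀/A) = 23050 years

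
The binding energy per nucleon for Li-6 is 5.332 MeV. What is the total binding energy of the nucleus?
B.E. = 5.332 × 6 = 31.99 MeV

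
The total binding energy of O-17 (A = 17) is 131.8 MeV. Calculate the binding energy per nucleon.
B.E./A = 131.8/17 = 7.753 MeV/nucleon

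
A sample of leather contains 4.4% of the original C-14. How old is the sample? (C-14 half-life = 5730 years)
Age = t½ × log₂(1/ratio) = 25820 years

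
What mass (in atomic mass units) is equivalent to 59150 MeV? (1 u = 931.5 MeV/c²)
m = E/c² = 63.5 u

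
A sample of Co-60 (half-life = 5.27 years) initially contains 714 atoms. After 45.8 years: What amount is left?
N = N₀(1/2)^(t/t½) = 1.728 atoms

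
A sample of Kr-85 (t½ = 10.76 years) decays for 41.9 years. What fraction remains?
N/N₀ = (1/2)^(t/t½) = 0.06726 = 6.73%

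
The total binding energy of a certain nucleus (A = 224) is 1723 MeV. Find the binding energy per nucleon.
B.E./A = 1723/224 = 7.692 MeV/nucleon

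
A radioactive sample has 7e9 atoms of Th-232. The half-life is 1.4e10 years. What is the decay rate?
A = λN = 0.3466 decays/year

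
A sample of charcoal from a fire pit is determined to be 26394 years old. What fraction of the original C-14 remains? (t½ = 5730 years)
N/N₀ = (1/2)^(t/t½) = 0.04106 = 4.11%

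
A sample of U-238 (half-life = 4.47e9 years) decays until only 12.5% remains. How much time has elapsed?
t = t½ × log₂(N₀/N) = 1.341e10 years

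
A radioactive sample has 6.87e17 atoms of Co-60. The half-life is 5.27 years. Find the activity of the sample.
A = λN = 9.036e16 decays/year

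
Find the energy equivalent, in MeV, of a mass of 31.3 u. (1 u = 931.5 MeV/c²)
E = mc² = 29160 MeV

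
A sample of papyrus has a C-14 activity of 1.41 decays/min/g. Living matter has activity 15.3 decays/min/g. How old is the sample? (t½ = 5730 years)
Age = t½ × log₂(A₀/A) = 19710 years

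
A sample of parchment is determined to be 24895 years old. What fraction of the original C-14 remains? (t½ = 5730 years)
N/N₀ = (1/2)^(t/t½) = 0.04922 = 4.92%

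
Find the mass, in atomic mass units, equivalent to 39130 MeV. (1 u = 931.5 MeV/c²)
m = E/c² = 42.01 u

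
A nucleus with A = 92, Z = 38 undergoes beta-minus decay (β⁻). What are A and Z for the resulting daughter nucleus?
Daughter: A = 92, Z = 39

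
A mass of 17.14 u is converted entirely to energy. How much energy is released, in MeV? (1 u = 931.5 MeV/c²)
E = mc² = 15970 MeV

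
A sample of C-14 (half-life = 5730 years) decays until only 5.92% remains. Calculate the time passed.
t = t½ × log₂(N₀/N) = 23370 years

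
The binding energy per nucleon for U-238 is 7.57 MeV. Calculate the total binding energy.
B.E. = 7.57 × 238 = 1802 MeV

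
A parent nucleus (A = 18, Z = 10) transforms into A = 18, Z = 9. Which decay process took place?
ΔA = 0, ΔZ = -1 ⇒ beta-plus decay (β⁺) or electron capture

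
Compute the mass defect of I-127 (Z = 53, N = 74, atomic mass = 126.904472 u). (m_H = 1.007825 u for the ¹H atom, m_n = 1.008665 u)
Δm = Z·m_H + N·m_n − M = 1.151 u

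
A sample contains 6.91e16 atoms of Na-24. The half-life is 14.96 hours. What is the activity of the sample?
A = λN = 3.202e15 decays/hour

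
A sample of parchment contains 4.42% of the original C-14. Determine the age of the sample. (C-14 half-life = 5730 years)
Age = t½ × log₂(1/ratio) = 25780 years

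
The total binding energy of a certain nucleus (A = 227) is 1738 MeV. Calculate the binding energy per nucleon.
B.E./A = 1738/227 = 7.656 MeV/nucleon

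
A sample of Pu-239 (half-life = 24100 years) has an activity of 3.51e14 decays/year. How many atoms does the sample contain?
N = A/λ = 1.22e19 atoms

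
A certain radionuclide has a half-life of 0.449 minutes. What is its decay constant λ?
λ = ln(2)/t½ = 1.544 minute⁻¹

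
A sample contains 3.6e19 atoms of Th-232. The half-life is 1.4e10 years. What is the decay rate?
A = λN = 1.782e9 decays/year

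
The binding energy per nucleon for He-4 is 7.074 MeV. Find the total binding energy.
B.E. = 7.074 × 4 = 28.3 MeV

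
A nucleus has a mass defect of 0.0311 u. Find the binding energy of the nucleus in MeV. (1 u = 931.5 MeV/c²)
B.E. = Δm × 931.5 = 28.97 MeV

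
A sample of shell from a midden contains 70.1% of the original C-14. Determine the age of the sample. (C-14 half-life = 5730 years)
Age = t½ × log₂(1/ratio) = 2937 years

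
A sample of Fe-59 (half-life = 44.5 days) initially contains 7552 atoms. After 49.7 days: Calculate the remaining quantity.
N = N₀(1/2)^(t/t½) = 3482 atoms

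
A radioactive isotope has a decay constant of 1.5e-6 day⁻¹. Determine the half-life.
t½ = ln(2)/λ = 4.621e5 days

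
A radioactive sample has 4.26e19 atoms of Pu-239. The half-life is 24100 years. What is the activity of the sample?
A = λN = 1.225e15 decays/year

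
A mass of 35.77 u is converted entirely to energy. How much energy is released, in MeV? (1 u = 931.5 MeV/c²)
E = mc² = 33320 MeV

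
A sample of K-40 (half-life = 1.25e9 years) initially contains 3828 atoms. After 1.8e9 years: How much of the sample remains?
N = N₀(1/2)^(t/t½) = 1411 atoms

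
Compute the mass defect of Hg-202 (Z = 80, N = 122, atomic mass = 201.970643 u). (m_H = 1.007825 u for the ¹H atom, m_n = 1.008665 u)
Δm = Z·m_H + N·m_n − M = 1.712 u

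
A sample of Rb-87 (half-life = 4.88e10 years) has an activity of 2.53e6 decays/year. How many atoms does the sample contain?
N = A/λ = 1.781e17 atoms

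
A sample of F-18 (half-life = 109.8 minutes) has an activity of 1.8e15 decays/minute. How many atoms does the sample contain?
N = A/λ = 2.851e17 atoms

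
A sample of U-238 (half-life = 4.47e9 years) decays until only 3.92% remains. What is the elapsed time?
t = t½ × log₂(N₀/N) = 2.089e10 years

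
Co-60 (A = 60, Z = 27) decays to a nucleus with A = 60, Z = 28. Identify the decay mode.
ΔA = 0, ΔZ = +1 ⇒ beta-minus decay (β⁻)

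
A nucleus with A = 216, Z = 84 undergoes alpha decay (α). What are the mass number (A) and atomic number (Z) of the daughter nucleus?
Daughter: A = 212, Z = 82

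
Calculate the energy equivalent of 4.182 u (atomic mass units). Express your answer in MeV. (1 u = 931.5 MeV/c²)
E = mc² = 3896 MeV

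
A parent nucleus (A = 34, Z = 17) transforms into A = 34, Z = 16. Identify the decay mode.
ΔA = 0, ΔZ = -1 ⇒ beta-plus decay (β⁺) or electron capture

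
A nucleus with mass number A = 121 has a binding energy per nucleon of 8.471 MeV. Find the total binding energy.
B.E. = 8.471 × 121 = 1025 MeV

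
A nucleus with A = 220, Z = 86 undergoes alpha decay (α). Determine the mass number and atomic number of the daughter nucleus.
Daughter: A = 216, Z = 84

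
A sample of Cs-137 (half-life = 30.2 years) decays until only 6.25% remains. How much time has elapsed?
t = t½ × log₂(N₀/N) = 120.8 years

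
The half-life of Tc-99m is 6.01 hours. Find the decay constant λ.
λ = ln(2)/t½ = 0.1153 hour⁻¹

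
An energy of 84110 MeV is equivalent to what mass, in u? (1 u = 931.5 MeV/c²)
m = E/c² = 90.3 u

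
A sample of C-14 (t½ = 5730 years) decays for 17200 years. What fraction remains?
N/N₀ = (1/2)^(t/t½) = 0.1248 = 12.5%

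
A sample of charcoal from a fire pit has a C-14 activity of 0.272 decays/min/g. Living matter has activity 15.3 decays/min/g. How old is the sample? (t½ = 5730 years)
Age = t½ × log₂(A₀/A) = 33310 years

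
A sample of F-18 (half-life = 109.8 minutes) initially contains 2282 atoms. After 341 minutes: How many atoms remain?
N = N₀(1/2)^(t/t½) = 265.1 atoms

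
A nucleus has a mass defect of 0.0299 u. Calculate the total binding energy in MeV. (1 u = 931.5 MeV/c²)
B.E. = Δm × 931.5 = 27.85 MeV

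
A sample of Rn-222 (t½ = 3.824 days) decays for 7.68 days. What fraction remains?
N/N₀ = (1/2)^(t/t½) = 0.2486 = 24.9%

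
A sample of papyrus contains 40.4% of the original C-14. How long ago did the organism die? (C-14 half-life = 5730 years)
Age = t½ × log₂(1/ratio) = 7492 years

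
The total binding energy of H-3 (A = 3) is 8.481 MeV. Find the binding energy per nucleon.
B.E./A = 8.481/3 = 2.827 MeV/nucleon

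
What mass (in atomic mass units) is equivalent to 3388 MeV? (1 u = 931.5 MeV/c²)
m = E/c² = 3.637 u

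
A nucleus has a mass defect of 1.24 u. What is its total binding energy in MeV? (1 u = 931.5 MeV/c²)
B.E. = Δm × 931.5 = 1155 MeV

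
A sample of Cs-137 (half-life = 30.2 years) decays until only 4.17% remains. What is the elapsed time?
t = t½ × log₂(N₀/N) = 138.4 years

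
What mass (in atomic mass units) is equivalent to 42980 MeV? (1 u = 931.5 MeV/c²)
m = E/c² = 46.14 u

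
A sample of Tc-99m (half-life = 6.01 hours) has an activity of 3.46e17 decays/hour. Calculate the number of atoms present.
N = A/λ = 3e18 atoms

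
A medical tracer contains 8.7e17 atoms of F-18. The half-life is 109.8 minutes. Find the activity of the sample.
A = λN = 5.492e15 decays/minute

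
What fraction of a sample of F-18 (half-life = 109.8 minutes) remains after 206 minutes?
N/N₀ = (1/2)^(t/t½) = 0.2724 = 27.2%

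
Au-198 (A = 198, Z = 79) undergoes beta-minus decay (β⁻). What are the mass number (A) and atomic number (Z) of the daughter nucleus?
Daughter: A = 198, Z = 80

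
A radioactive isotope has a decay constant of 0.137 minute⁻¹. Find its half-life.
t½ = ln(2)/λ = 5.059 minutes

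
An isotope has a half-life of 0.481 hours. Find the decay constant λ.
λ = ln(2)/t½ = 1.441 hour⁻¹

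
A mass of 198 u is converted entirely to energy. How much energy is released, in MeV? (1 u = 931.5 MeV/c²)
E = mc² = 1.844e5 MeV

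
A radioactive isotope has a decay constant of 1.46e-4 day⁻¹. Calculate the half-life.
t½ = ln(2)/λ = 4748 days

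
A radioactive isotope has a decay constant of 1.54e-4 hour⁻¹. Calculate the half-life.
t½ = ln(2)/λ = 4501 hours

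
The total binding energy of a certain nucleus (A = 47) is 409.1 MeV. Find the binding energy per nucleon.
B.E./A = 409.1/47 = 8.704 MeV/nucleon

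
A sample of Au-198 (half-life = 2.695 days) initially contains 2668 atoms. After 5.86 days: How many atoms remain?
N = N₀(1/2)^(t/t½) = 591.1 atoms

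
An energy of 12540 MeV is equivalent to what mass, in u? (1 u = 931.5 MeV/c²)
m = E/c² = 13.46 u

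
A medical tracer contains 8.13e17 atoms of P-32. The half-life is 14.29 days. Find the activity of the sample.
A = λN = 3.944e16 decays/day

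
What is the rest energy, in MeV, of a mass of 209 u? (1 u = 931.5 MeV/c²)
E = mc² = 1.947e5 MeV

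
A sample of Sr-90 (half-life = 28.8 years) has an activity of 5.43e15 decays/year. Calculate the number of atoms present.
N = A/λ = 2.256e17 atoms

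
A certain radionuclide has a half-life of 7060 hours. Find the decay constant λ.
λ = ln(2)/t½ = 9.818e-5 hour⁻¹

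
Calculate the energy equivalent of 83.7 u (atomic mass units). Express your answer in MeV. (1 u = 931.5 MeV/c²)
E = mc² = 77970 MeV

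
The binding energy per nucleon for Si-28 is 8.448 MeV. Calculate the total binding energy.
B.E. = 8.448 × 28 = 236.5 MeV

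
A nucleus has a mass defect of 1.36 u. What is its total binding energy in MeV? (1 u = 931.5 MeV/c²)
B.E. = Δm × 931.5 = 1267 MeV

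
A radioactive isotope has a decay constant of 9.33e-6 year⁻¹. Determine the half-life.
t½ = ln(2)/λ = 74290 years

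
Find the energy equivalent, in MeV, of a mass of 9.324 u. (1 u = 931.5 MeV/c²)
E = mc² = 8685 MeV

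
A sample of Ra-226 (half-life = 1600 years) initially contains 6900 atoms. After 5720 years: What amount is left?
N = N₀(1/2)^(t/t½) = 579 atoms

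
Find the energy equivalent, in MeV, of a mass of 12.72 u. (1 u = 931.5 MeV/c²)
E = mc² = 11850 MeV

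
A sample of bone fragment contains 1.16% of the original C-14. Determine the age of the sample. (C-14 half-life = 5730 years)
Age = t½ × log₂(1/ratio) = 36840 years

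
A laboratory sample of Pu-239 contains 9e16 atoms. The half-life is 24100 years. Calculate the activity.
A = λN = 2.589e12 decays/year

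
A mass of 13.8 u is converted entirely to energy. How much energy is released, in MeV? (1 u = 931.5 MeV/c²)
E = mc² = 12850 MeV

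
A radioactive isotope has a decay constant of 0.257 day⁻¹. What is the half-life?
t½ = ln(2)/λ = 2.697 days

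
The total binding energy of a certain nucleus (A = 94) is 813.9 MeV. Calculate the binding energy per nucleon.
B.E./A = 813.9/94 = 8.659 MeV/nucleon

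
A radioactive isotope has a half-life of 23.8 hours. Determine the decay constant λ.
λ = ln(2)/t½ = 0.02912 hour⁻¹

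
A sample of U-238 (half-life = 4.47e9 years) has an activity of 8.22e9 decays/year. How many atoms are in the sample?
N = A/λ = 5.301e19 atoms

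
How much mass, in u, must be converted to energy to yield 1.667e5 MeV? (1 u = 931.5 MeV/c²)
m = E/c² = 179 u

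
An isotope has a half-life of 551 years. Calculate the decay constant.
λ = ln(2)/t½ = 0.001258 year⁻¹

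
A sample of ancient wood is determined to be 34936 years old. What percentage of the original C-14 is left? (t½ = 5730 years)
N/N₀ = (1/2)^(t/t½) = 0.01461 = 1.46%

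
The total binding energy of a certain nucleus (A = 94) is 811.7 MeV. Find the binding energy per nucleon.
B.E./A = 811.7/94 = 8.635 MeV/nucleon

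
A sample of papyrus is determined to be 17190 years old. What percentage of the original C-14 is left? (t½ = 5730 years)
N/N₀ = (1/2)^(t/t½) = 0.125 = 12.5%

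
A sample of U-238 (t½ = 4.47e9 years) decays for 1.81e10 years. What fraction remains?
N/N₀ = (1/2)^(t/t½) = 0.0604 = 6.04%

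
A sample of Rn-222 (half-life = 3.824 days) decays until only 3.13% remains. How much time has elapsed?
t = t½ × log₂(N₀/N) = 19.11 days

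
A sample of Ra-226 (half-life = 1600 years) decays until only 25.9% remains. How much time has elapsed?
t = t½ × log₂(N₀/N) = 3118 years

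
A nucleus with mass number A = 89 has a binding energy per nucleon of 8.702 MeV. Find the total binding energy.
B.E. = 8.702 × 89 = 774.5 MeV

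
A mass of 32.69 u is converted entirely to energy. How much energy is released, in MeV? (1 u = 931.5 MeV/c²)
E = mc² = 30450 MeV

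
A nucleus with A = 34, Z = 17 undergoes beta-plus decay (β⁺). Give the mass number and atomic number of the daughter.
Daughter: A = 34, Z = 16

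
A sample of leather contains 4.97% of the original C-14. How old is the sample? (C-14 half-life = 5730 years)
Age = t½ × log₂(1/ratio) = 24810 years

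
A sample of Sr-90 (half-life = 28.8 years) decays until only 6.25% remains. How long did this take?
t = t½ × log₂(N₀/N) = 115.2 years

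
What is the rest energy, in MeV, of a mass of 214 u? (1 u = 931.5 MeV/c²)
E = mc² = 1.993e5 MeV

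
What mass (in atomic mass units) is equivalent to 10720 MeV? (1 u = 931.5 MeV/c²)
m = E/c² = 11.51 u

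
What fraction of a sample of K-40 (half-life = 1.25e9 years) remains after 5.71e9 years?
N/N₀ = (1/2)^(t/t½) = 0.04216 = 4.22%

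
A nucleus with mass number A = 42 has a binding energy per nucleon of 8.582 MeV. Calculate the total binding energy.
B.E. = 8.582 × 42 = 360.4 MeV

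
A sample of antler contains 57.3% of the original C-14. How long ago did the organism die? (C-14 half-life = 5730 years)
Age = t½ × log₂(1/ratio) = 4603 years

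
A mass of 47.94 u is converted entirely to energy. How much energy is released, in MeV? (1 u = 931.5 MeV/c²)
E = mc² = 44660 MeV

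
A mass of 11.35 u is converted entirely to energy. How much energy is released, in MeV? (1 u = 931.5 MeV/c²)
E = mc² = 10570 MeV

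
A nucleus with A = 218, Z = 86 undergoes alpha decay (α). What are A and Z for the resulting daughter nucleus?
Daughter: A = 214, Z = 84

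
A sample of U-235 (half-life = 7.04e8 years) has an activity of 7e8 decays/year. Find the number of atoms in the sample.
N = A/λ = 7.11e17 atoms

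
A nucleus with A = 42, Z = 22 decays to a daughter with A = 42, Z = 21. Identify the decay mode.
ΔA = 0, ΔZ = -1 ⇒ beta-plus decay (β⁺) or electron capture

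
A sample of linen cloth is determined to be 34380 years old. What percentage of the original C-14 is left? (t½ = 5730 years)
N/N₀ = (1/2)^(t/t½) = 0.01562 = 1.56%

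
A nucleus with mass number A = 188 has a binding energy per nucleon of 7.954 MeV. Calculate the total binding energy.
B.E. = 7.954 × 188 = 1495 MeV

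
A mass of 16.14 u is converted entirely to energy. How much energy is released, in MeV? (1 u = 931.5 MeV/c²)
E = mc² = 15030 MeV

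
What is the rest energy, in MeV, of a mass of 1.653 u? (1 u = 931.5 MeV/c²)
E = mc² = 1540 MeV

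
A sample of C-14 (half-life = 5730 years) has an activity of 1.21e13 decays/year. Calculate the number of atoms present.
N = A/λ = 1e17 atoms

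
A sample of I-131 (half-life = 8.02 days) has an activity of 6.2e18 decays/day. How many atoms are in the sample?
N = A/λ = 7.174e19 atoms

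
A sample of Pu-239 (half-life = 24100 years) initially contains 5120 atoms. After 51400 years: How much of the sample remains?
N = N₀(1/2)^(t/t½) = 1167 atoms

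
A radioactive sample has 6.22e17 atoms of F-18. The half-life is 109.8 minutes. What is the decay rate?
A = λN = 3.927e15 decays/minute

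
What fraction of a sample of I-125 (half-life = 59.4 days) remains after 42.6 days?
N/N₀ = (1/2)^(t/t½) = 0.6083 = 60.8%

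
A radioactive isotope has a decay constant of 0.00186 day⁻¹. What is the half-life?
t½ = ln(2)/λ = 372.7 days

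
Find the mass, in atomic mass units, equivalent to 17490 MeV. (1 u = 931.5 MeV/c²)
m = E/c² = 18.78 u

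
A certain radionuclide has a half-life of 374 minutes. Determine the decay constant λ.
λ = ln(2)/t½ = 0.001853 minute⁻¹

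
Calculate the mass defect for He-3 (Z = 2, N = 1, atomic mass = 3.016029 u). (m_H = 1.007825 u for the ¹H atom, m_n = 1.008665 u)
Δm = Z·m_H + N·m_n − M = 0.008286 u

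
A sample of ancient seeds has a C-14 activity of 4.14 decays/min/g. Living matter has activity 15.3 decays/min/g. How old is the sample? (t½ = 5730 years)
Age = t½ × log₂(A₀/A) = 10810 years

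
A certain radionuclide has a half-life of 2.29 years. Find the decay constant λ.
λ = ln(2)/t½ = 0.3027 year⁻¹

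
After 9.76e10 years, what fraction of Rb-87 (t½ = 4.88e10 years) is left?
N/N₀ = (1/2)^(t/t½) = 0.25 = 25%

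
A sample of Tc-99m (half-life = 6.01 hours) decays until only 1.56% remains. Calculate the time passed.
t = t½ × log₂(N₀/N) = 36.07 hours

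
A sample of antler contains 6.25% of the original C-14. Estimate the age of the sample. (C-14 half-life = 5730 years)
Age = t½ × log₂(1/ratio) = 22920 years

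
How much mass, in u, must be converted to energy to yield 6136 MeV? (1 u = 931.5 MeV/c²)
m = E/c² = 6.587 u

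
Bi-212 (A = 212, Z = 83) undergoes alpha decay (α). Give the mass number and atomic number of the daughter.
Daughter: A = 208, Z = 81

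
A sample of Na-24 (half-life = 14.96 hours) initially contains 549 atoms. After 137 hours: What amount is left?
N = N₀(1/2)^(t/t½) = 0.9612 atoms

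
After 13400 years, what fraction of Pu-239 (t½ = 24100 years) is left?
N/N₀ = (1/2)^(t/t½) = 0.6802 = 68%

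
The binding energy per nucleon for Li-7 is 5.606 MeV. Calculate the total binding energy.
B.E. = 5.606 × 7 = 39.24 MeV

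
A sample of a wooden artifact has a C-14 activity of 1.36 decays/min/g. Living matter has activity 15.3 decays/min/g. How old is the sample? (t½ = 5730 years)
Age = t½ × log₂(A₀/A) = 20010 years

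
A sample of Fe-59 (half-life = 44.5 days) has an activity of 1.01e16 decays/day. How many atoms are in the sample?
N = A/λ = 6.484e17 atoms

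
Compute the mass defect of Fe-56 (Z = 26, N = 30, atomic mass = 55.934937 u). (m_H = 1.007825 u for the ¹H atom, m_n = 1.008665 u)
Δm = Z·m_H + N·m_n − M = 0.5285 u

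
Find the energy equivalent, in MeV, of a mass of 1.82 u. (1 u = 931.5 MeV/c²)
E = mc² = 1695 MeV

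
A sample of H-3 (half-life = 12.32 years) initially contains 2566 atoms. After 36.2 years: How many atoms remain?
N = N₀(1/2)^(t/t½) = 334.8 atoms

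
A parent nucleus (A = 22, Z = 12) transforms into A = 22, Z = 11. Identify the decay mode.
ΔA = 0, ΔZ = -1 ⇒ beta-plus decay (β⁺) or electron capture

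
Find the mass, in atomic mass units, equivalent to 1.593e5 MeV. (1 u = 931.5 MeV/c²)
m = E/c² = 171 u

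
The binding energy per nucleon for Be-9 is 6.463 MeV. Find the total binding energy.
B.E. = 6.463 × 9 = 58.17 MeV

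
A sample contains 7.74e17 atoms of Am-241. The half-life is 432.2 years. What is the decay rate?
A = λN = 1.241e15 decays/year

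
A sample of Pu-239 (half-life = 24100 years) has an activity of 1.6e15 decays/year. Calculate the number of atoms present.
N = A/λ = 5.563e19 atoms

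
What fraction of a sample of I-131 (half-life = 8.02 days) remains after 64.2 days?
N/N₀ = (1/2)^(t/t½) = 0.003893 = 0.389%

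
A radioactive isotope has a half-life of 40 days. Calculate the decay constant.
λ = ln(2)/t½ = 0.01733 day⁻¹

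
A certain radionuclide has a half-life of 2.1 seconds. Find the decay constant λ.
λ = ln(2)/t½ = 0.3301 second⁻¹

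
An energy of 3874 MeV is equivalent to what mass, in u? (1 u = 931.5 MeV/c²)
m = E/c² = 4.159 u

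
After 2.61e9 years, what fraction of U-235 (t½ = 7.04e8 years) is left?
N/N₀ = (1/2)^(t/t½) = 0.07655 = 7.66%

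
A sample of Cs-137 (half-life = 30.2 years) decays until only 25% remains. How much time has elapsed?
t = t½ × log₂(N₀/N) = 60.4 years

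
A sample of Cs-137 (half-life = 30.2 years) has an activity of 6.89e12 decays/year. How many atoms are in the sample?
N = A/λ = 3.002e14 atoms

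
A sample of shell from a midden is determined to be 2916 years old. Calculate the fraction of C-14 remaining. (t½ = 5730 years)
N/N₀ = (1/2)^(t/t½) = 0.7028 = 70.3%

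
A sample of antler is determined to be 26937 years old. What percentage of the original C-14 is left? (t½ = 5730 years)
N/N₀ = (1/2)^(t/t½) = 0.03845 = 3.84%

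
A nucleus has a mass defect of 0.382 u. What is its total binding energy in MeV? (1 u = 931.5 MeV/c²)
B.E. = Δm × 931.5 = 355.8 MeV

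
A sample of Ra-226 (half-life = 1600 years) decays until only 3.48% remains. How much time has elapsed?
t = t½ × log₂(N₀/N) = 7752 years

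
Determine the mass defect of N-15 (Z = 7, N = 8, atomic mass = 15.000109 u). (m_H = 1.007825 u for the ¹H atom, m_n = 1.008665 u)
Δm = Z·m_H + N·m_n − M = 0.124 u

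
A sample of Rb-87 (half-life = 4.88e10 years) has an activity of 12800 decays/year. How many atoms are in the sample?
N = A/λ = 9.012e14 atoms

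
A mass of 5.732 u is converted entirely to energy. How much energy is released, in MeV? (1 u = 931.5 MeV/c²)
E = mc² = 5339 MeV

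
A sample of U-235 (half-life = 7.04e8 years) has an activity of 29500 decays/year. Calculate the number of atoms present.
N = A/λ = 2.996e13 atoms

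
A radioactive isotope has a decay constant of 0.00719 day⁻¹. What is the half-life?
t½ = ln(2)/λ = 96.4 days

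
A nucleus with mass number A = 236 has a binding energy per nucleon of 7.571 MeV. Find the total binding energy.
B.E. = 7.571 × 236 = 1787 MeV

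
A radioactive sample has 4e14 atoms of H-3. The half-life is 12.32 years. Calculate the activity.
A = λN = 2.25e13 decays/year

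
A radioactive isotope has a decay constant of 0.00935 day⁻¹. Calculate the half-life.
t½ = ln(2)/λ = 74.13 days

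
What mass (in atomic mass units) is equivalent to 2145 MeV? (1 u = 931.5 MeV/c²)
m = E/c² = 2.303 u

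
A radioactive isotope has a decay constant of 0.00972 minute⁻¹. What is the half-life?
t½ = ln(2)/λ = 71.31 minutes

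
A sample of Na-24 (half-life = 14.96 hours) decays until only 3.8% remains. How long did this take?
t = t½ × log₂(N₀/N) = 70.58 hours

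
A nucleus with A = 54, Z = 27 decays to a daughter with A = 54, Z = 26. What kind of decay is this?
ΔA = 0, ΔZ = -1 ⇒ beta-plus decay (β⁺) or electron capture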